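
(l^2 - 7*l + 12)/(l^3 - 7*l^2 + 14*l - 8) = (l - 3)/(l^2 - 3*l + 2)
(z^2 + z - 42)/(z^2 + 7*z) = (z - 6)/z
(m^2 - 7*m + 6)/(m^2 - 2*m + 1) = (m - 6)/(m - 1)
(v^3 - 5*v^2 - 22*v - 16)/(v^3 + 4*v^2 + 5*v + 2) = (v - 8)/(v + 1)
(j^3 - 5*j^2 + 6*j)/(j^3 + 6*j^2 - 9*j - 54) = j*(j - 2)/(j^2 + 9*j + 18)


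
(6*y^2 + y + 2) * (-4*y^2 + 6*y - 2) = -24*y^4 + 32*y^3 - 14*y^2 + 10*y - 4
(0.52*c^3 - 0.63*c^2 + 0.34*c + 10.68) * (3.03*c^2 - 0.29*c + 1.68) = 1.5756*c^5 - 2.0597*c^4 + 2.0865*c^3 + 31.2034*c^2 - 2.526*c + 17.9424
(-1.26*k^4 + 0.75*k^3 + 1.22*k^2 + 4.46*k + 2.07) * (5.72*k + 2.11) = -7.2072*k^5 + 1.6314*k^4 + 8.5609*k^3 + 28.0854*k^2 + 21.251*k + 4.3677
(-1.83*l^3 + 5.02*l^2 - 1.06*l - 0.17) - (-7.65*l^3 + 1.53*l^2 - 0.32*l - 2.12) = 5.82*l^3 + 3.49*l^2 - 0.74*l + 1.95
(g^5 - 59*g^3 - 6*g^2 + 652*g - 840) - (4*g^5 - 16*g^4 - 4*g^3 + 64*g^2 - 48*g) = -3*g^5 + 16*g^4 - 55*g^3 - 70*g^2 + 700*g - 840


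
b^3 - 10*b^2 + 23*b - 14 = (b - 7)*(b - 2)*(b - 1)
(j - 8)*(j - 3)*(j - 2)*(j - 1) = j^4 - 14*j^3 + 59*j^2 - 94*j + 48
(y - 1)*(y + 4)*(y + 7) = y^3 + 10*y^2 + 17*y - 28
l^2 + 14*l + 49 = (l + 7)^2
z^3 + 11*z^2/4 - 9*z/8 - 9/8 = (z - 3/4)*(z + 1/2)*(z + 3)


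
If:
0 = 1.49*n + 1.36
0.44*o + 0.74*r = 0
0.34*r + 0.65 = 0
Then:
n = -0.91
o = 3.22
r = -1.91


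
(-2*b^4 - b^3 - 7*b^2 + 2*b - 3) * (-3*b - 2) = 6*b^5 + 7*b^4 + 23*b^3 + 8*b^2 + 5*b + 6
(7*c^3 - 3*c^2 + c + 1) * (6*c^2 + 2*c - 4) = 42*c^5 - 4*c^4 - 28*c^3 + 20*c^2 - 2*c - 4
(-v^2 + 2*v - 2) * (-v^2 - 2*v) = v^4 - 2*v^2 + 4*v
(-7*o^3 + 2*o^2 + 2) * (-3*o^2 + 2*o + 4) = 21*o^5 - 20*o^4 - 24*o^3 + 2*o^2 + 4*o + 8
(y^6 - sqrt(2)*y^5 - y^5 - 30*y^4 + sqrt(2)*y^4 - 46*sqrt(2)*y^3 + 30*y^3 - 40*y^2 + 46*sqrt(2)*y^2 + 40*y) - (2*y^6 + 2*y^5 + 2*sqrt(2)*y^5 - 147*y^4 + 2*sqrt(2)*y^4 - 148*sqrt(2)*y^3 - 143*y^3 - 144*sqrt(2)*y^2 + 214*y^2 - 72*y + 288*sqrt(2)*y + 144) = -y^6 - 3*sqrt(2)*y^5 - 3*y^5 - sqrt(2)*y^4 + 117*y^4 + 102*sqrt(2)*y^3 + 173*y^3 - 254*y^2 + 190*sqrt(2)*y^2 - 288*sqrt(2)*y + 112*y - 144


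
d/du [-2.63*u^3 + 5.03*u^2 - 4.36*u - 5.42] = -7.89*u^2 + 10.06*u - 4.36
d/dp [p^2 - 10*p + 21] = 2*p - 10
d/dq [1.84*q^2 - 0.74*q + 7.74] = 3.68*q - 0.74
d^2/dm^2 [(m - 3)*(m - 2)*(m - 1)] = 6*m - 12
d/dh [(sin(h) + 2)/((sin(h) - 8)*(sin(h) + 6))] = (-4*sin(h) + cos(h)^2 - 45)*cos(h)/((sin(h) - 8)^2*(sin(h) + 6)^2)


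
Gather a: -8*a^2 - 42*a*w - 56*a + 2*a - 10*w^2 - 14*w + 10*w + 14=-8*a^2 + a*(-42*w - 54) - 10*w^2 - 4*w + 14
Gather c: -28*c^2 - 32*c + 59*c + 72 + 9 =-28*c^2 + 27*c + 81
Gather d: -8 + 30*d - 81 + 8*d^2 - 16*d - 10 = 8*d^2 + 14*d - 99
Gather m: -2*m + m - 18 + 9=-m - 9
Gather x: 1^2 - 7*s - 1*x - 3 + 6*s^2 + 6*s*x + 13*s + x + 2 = 6*s^2 + 6*s*x + 6*s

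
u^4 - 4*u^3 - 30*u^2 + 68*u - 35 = (u - 7)*(u - 1)^2*(u + 5)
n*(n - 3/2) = n^2 - 3*n/2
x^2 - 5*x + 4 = (x - 4)*(x - 1)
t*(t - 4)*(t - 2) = t^3 - 6*t^2 + 8*t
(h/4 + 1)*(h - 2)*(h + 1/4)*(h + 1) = h^4/4 + 13*h^3/16 - 21*h^2/16 - 19*h/8 - 1/2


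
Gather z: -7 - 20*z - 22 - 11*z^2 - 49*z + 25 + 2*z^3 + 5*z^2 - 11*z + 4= 2*z^3 - 6*z^2 - 80*z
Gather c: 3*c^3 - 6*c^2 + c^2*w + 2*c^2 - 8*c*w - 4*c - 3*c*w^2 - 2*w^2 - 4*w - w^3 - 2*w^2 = 3*c^3 + c^2*(w - 4) + c*(-3*w^2 - 8*w - 4) - w^3 - 4*w^2 - 4*w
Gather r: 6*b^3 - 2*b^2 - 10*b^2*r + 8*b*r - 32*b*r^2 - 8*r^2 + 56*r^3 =6*b^3 - 2*b^2 + 56*r^3 + r^2*(-32*b - 8) + r*(-10*b^2 + 8*b)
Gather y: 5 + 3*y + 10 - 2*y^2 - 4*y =-2*y^2 - y + 15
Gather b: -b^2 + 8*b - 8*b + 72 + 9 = 81 - b^2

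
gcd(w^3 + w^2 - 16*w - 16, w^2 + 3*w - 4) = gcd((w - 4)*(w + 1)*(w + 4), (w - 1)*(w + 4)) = w + 4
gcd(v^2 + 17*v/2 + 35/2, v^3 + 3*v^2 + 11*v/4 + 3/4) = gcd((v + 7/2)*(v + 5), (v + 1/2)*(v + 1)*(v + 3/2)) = 1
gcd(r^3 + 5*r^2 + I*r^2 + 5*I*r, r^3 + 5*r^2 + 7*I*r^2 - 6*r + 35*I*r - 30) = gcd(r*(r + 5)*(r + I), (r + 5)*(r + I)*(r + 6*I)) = r^2 + r*(5 + I) + 5*I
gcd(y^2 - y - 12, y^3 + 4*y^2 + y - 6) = y + 3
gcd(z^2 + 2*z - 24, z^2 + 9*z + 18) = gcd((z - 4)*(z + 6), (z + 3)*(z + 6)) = z + 6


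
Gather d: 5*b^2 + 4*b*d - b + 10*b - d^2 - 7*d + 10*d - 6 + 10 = 5*b^2 + 9*b - d^2 + d*(4*b + 3) + 4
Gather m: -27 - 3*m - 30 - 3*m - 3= -6*m - 60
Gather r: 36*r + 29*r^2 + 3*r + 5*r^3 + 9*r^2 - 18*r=5*r^3 + 38*r^2 + 21*r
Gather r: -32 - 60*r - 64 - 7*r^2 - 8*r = -7*r^2 - 68*r - 96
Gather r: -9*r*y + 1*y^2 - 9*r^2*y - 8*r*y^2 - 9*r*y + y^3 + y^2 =-9*r^2*y + r*(-8*y^2 - 18*y) + y^3 + 2*y^2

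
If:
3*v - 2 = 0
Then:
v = 2/3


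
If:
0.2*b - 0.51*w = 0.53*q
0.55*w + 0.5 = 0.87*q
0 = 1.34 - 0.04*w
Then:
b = 143.07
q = 21.75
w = 33.50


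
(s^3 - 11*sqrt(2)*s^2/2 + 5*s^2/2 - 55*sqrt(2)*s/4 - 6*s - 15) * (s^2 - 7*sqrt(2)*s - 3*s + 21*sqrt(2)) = s^5 - 25*sqrt(2)*s^4/2 - s^4/2 + 25*sqrt(2)*s^3/4 + 127*s^3/2 - 71*s^2/2 + 543*sqrt(2)*s^2/4 - 1065*s/2 - 21*sqrt(2)*s - 315*sqrt(2)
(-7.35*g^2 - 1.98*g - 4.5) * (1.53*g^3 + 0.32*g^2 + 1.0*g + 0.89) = -11.2455*g^5 - 5.3814*g^4 - 14.8686*g^3 - 9.9615*g^2 - 6.2622*g - 4.005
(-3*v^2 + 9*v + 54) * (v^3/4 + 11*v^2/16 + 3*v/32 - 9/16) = -3*v^5/4 + 3*v^4/16 + 621*v^3/32 + 1269*v^2/32 - 243/8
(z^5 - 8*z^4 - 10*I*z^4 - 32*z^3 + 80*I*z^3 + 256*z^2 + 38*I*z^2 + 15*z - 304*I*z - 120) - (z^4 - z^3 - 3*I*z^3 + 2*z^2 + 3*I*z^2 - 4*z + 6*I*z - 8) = z^5 - 9*z^4 - 10*I*z^4 - 31*z^3 + 83*I*z^3 + 254*z^2 + 35*I*z^2 + 19*z - 310*I*z - 112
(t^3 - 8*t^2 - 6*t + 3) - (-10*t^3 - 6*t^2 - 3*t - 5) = 11*t^3 - 2*t^2 - 3*t + 8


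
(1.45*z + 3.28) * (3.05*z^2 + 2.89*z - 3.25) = 4.4225*z^3 + 14.1945*z^2 + 4.7667*z - 10.66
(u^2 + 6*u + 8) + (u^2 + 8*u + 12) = 2*u^2 + 14*u + 20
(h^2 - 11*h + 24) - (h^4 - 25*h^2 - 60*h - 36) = -h^4 + 26*h^2 + 49*h + 60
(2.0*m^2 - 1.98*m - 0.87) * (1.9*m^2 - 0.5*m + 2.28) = 3.8*m^4 - 4.762*m^3 + 3.897*m^2 - 4.0794*m - 1.9836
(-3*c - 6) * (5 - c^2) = 3*c^3 + 6*c^2 - 15*c - 30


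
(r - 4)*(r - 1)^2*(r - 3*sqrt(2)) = r^4 - 6*r^3 - 3*sqrt(2)*r^3 + 9*r^2 + 18*sqrt(2)*r^2 - 27*sqrt(2)*r - 4*r + 12*sqrt(2)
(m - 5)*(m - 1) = m^2 - 6*m + 5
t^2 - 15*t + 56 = (t - 8)*(t - 7)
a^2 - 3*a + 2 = (a - 2)*(a - 1)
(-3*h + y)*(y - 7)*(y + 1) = -3*h*y^2 + 18*h*y + 21*h + y^3 - 6*y^2 - 7*y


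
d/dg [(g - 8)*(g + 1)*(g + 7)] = 3*g^2 - 57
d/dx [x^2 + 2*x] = 2*x + 2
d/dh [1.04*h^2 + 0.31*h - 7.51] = 2.08*h + 0.31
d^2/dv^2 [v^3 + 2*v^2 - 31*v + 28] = 6*v + 4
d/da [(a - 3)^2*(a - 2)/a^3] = 2*(4*a^2 - 21*a + 27)/a^4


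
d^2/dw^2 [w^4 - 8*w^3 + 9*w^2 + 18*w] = 12*w^2 - 48*w + 18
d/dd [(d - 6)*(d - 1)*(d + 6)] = 3*d^2 - 2*d - 36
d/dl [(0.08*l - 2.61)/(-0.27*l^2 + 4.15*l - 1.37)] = (0.0216*l^2 - 1.4094*l + 10.7219)/(0.0729*l^4 - 2.241*l^3 + 17.9623*l^2 - 11.371*l + 1.8769)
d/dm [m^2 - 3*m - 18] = 2*m - 3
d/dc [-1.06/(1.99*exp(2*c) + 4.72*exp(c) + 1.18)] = (4.2188*exp(c) + 5.0032)*exp(c)/(1.99*exp(2*c) + 4.72*exp(c) + 1.18)^2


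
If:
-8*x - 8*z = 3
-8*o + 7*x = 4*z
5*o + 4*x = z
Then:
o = 27/760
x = -21/190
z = -201/760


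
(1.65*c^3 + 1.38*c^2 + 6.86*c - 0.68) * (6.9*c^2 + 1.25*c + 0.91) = 11.385*c^5 + 11.5845*c^4 + 50.5605*c^3 + 5.1388*c^2 + 5.3926*c - 0.6188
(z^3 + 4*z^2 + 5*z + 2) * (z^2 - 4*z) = z^5 - 11*z^3 - 18*z^2 - 8*z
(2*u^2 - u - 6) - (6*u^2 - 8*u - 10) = -4*u^2 + 7*u + 4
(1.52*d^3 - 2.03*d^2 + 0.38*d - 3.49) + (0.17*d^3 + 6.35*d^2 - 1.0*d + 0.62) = 1.69*d^3 + 4.32*d^2 - 0.62*d - 2.87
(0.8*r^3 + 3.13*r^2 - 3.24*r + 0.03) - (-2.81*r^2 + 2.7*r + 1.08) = 0.8*r^3 + 5.94*r^2 - 5.94*r - 1.05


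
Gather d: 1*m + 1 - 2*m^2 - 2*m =-2*m^2 - m + 1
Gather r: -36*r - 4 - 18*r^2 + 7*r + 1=-18*r^2 - 29*r - 3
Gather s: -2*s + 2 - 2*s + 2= 4 - 4*s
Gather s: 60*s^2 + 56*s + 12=60*s^2 + 56*s + 12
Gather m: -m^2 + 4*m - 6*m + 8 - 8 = -m^2 - 2*m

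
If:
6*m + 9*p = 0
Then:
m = -3*p/2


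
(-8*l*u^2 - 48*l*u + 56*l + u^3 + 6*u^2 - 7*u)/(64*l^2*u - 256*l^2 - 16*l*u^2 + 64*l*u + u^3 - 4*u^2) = (u^2 + 6*u - 7)/(-8*l*u + 32*l + u^2 - 4*u)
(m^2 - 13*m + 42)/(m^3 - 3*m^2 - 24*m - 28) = (m - 6)/(m^2 + 4*m + 4)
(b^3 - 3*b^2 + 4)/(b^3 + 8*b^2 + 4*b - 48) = (b^2 - b - 2)/(b^2 + 10*b + 24)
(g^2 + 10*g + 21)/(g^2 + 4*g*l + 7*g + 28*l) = (g + 3)/(g + 4*l)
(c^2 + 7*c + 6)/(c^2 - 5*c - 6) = (c + 6)/(c - 6)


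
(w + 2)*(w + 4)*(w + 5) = w^3 + 11*w^2 + 38*w + 40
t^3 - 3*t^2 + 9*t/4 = t*(t - 3/2)^2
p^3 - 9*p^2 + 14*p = p*(p - 7)*(p - 2)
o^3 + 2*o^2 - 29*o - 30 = (o - 5)*(o + 1)*(o + 6)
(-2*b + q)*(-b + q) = 2*b^2 - 3*b*q + q^2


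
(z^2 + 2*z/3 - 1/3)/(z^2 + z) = (z - 1/3)/z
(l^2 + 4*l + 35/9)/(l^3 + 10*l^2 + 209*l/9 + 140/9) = (3*l + 7)/(3*l^2 + 25*l + 28)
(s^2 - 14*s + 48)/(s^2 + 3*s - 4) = (s^2 - 14*s + 48)/(s^2 + 3*s - 4)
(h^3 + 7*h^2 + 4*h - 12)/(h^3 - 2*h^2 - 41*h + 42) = (h + 2)/(h - 7)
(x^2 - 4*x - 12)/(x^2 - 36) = (x + 2)/(x + 6)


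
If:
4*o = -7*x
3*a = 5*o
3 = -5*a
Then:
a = -3/5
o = -9/25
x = 36/175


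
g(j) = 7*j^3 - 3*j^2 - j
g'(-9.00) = 1754.00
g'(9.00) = 1646.00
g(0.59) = -0.20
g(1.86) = 32.81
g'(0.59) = 2.77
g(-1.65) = -37.96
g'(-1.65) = 66.07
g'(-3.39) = 260.67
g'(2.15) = 83.17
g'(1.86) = 60.49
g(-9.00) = -5337.00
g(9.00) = 4851.00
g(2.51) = 89.28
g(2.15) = 53.55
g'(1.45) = 34.45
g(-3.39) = -303.79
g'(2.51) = 116.24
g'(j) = 21*j^2 - 6*j - 1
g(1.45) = 13.58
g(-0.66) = -2.66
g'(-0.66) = 12.11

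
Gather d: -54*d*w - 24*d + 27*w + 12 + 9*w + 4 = d*(-54*w - 24) + 36*w + 16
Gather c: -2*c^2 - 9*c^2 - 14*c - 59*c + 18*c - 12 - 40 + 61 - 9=-11*c^2 - 55*c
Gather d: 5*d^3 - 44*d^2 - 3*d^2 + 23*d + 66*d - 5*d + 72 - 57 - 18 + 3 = 5*d^3 - 47*d^2 + 84*d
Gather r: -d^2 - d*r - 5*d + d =-d^2 - d*r - 4*d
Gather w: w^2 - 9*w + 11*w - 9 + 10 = w^2 + 2*w + 1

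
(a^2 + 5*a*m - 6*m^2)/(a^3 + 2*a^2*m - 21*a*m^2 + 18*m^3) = 1/(a - 3*m)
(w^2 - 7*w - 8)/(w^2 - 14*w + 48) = (w + 1)/(w - 6)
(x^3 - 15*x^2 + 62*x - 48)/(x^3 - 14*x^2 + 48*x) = (x - 1)/x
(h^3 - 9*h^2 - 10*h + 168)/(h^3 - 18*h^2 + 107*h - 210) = (h + 4)/(h - 5)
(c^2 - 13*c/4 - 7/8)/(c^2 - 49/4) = (4*c + 1)/(2*(2*c + 7))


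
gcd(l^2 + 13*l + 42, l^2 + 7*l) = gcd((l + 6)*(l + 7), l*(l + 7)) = l + 7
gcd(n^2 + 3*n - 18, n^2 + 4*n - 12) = n + 6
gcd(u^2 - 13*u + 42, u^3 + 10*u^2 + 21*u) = 1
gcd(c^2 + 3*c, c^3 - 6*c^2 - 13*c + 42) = c + 3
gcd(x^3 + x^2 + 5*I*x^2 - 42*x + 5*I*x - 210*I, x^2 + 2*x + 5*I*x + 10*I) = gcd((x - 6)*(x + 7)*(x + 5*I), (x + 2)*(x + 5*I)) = x + 5*I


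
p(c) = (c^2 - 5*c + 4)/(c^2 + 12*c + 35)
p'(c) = (-2*c - 12)*(c^2 - 5*c + 4)/(c^2 + 12*c + 35)^2 + (2*c - 5)/(c^2 + 12*c + 35) = (17*c^2 + 62*c - 223)/(c^4 + 24*c^3 + 214*c^2 + 840*c + 1225)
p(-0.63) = 0.27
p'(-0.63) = -0.33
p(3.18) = -0.02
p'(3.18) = 0.02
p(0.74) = 0.02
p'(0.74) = -0.09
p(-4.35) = 25.93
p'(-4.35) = -57.64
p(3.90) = -0.00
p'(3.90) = 0.03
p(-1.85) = 1.03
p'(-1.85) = -1.06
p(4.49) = 0.02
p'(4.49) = 0.03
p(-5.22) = -146.45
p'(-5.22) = -543.96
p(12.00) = 0.27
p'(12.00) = 0.03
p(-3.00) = 3.50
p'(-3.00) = -4.00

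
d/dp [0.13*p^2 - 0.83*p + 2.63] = 0.26*p - 0.83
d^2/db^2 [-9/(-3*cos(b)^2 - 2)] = 54*(6*sin(b)^4 + sin(b)^2 - 5)/(3*sin(b)^2 - 5)^3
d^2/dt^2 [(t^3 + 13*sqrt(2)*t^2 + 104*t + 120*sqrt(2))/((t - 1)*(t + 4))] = 2*(-39*sqrt(2)*t^3 + 117*t^3 - 36*t^2 + 516*sqrt(2)*t^2 + 1296*t + 1080*sqrt(2)*t + 1248 + 1768*sqrt(2))/(t^6 + 9*t^5 + 15*t^4 - 45*t^3 - 60*t^2 + 144*t - 64)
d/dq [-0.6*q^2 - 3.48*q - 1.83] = -1.2*q - 3.48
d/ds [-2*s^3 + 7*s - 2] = 7 - 6*s^2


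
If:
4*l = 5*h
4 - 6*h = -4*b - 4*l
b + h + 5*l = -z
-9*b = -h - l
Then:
No Solution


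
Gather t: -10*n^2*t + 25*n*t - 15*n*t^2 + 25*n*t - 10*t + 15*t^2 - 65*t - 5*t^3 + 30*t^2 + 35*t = -5*t^3 + t^2*(45 - 15*n) + t*(-10*n^2 + 50*n - 40)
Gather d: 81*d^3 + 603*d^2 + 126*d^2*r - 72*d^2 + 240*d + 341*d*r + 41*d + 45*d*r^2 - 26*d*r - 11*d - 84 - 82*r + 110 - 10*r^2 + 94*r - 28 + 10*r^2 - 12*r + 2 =81*d^3 + d^2*(126*r + 531) + d*(45*r^2 + 315*r + 270)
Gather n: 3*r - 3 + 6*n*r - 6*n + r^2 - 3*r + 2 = n*(6*r - 6) + r^2 - 1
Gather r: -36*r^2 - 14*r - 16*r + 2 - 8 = -36*r^2 - 30*r - 6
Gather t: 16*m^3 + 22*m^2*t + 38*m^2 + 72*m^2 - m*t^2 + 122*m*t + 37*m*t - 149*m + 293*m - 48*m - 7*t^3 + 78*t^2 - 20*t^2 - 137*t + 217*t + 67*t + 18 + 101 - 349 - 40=16*m^3 + 110*m^2 + 96*m - 7*t^3 + t^2*(58 - m) + t*(22*m^2 + 159*m + 147) - 270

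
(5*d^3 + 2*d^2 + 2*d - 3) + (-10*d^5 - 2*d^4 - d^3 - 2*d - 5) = -10*d^5 - 2*d^4 + 4*d^3 + 2*d^2 - 8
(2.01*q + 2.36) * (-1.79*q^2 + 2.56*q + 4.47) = -3.5979*q^3 + 0.9212*q^2 + 15.0263*q + 10.5492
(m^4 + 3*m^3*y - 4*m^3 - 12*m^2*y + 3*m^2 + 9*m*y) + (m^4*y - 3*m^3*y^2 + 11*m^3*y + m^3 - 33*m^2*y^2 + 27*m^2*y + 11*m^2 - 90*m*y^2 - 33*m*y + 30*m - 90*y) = m^4*y + m^4 - 3*m^3*y^2 + 14*m^3*y - 3*m^3 - 33*m^2*y^2 + 15*m^2*y + 14*m^2 - 90*m*y^2 - 24*m*y + 30*m - 90*y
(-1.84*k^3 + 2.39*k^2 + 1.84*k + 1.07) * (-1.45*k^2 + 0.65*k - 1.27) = 2.668*k^5 - 4.6615*k^4 + 1.2223*k^3 - 3.3908*k^2 - 1.6413*k - 1.3589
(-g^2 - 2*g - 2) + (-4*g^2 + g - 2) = -5*g^2 - g - 4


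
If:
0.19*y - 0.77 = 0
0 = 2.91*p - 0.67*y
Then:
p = 0.93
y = 4.05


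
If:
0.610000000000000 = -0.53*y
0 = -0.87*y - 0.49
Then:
No Solution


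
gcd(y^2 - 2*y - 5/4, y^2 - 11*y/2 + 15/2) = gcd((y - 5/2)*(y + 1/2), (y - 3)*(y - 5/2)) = y - 5/2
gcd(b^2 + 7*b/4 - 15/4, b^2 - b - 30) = 1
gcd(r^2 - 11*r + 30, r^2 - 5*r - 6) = r - 6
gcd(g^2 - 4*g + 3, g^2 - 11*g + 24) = g - 3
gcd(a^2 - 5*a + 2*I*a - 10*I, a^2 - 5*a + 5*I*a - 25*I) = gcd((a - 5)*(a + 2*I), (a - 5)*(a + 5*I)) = a - 5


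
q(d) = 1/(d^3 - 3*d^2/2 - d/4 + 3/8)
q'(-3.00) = -0.02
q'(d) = (-3*d^2 + 3*d + 1/4)/(d^3 - 3*d^2/2 - d/4 + 3/8)^2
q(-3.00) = -0.03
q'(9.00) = 0.00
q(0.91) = -2.93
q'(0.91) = 4.26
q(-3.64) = -0.01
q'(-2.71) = -0.03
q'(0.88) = 5.36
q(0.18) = 3.48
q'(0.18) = 8.40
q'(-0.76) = -6.86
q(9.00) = 0.00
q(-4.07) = -0.01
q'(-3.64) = -0.01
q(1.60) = 4.33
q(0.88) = -3.08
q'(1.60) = -49.29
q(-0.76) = -1.35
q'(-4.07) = -0.01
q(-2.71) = -0.03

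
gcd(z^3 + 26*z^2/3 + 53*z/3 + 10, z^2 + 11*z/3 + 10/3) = z + 5/3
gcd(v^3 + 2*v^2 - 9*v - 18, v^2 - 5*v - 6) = 1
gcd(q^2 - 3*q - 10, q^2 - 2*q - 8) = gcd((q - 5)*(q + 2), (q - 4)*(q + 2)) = q + 2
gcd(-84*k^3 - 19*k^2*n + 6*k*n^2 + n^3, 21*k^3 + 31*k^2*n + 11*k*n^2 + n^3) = 21*k^2 + 10*k*n + n^2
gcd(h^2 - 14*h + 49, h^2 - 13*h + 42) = h - 7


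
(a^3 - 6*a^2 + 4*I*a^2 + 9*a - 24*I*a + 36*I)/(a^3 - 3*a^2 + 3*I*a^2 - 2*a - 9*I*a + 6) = (a^2 + a*(-3 + 4*I) - 12*I)/(a^2 + 3*I*a - 2)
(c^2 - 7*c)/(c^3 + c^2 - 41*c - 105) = c/(c^2 + 8*c + 15)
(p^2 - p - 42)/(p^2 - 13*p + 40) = (p^2 - p - 42)/(p^2 - 13*p + 40)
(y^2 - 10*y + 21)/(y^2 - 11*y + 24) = (y - 7)/(y - 8)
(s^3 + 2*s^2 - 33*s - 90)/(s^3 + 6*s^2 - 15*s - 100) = (s^2 - 3*s - 18)/(s^2 + s - 20)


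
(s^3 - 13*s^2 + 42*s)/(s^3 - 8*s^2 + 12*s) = (s - 7)/(s - 2)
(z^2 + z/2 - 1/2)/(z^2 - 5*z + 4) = (2*z^2 + z - 1)/(2*(z^2 - 5*z + 4))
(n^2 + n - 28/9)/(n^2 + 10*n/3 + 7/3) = (n - 4/3)/(n + 1)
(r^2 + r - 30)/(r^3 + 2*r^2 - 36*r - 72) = (r - 5)/(r^2 - 4*r - 12)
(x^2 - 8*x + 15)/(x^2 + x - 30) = (x - 3)/(x + 6)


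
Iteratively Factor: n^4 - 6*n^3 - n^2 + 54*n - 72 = (n - 4)*(n^3 - 2*n^2 - 9*n + 18) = (n - 4)*(n - 2)*(n^2 - 9) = (n - 4)*(n - 2)*(n + 3)*(n - 3)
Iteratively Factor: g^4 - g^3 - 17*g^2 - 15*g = (g - 5)*(g^3 + 4*g^2 + 3*g) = (g - 5)*(g + 1)*(g^2 + 3*g) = (g - 5)*(g + 1)*(g + 3)*(g)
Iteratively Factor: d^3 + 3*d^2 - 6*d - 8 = (d + 1)*(d^2 + 2*d - 8) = (d - 2)*(d + 1)*(d + 4)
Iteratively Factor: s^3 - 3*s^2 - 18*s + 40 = (s - 2)*(s^2 - s - 20) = (s - 2)*(s + 4)*(s - 5)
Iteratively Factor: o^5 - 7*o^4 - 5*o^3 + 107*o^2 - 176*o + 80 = (o - 1)*(o^4 - 6*o^3 - 11*o^2 + 96*o - 80) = (o - 5)*(o - 1)*(o^3 - o^2 - 16*o + 16) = (o - 5)*(o - 1)^2*(o^2 - 16) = (o - 5)*(o - 4)*(o - 1)^2*(o + 4)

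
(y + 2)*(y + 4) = y^2 + 6*y + 8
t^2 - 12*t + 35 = (t - 7)*(t - 5)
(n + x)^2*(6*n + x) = 6*n^3 + 13*n^2*x + 8*n*x^2 + x^3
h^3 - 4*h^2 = h^2*(h - 4)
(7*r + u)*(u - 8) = 7*r*u - 56*r + u^2 - 8*u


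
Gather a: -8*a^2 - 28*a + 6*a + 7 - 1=-8*a^2 - 22*a + 6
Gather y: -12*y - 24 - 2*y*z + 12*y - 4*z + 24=-2*y*z - 4*z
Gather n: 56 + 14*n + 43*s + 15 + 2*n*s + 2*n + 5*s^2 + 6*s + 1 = n*(2*s + 16) + 5*s^2 + 49*s + 72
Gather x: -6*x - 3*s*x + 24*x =x*(18 - 3*s)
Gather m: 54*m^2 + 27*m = 54*m^2 + 27*m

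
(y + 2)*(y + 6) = y^2 + 8*y + 12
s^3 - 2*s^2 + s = s*(s - 1)^2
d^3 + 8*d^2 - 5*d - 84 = (d - 3)*(d + 4)*(d + 7)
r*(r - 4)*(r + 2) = r^3 - 2*r^2 - 8*r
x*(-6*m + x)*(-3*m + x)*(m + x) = 18*m^3*x + 9*m^2*x^2 - 8*m*x^3 + x^4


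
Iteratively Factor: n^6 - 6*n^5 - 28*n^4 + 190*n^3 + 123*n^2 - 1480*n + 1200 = (n + 4)*(n^5 - 10*n^4 + 12*n^3 + 142*n^2 - 445*n + 300) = (n - 5)*(n + 4)*(n^4 - 5*n^3 - 13*n^2 + 77*n - 60) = (n - 5)*(n - 3)*(n + 4)*(n^3 - 2*n^2 - 19*n + 20) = (n - 5)*(n - 3)*(n + 4)^2*(n^2 - 6*n + 5) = (n - 5)*(n - 3)*(n - 1)*(n + 4)^2*(n - 5)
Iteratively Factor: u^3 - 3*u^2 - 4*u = (u + 1)*(u^2 - 4*u) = u*(u + 1)*(u - 4)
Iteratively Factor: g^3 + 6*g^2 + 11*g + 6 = (g + 2)*(g^2 + 4*g + 3) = (g + 1)*(g + 2)*(g + 3)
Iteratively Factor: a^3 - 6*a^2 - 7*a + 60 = (a + 3)*(a^2 - 9*a + 20) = (a - 5)*(a + 3)*(a - 4)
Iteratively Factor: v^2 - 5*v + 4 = (v - 1)*(v - 4)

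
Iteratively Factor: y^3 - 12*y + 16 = (y - 2)*(y^2 + 2*y - 8) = (y - 2)*(y + 4)*(y - 2)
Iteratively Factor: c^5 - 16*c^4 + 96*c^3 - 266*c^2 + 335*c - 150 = (c - 2)*(c^4 - 14*c^3 + 68*c^2 - 130*c + 75) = (c - 5)*(c - 2)*(c^3 - 9*c^2 + 23*c - 15) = (c - 5)*(c - 2)*(c - 1)*(c^2 - 8*c + 15) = (c - 5)^2*(c - 2)*(c - 1)*(c - 3)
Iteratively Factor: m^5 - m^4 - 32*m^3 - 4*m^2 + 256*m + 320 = (m - 4)*(m^4 + 3*m^3 - 20*m^2 - 84*m - 80) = (m - 4)*(m + 4)*(m^3 - m^2 - 16*m - 20) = (m - 5)*(m - 4)*(m + 4)*(m^2 + 4*m + 4) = (m - 5)*(m - 4)*(m + 2)*(m + 4)*(m + 2)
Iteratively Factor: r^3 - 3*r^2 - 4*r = (r - 4)*(r^2 + r) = r*(r - 4)*(r + 1)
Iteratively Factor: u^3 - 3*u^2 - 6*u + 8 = (u + 2)*(u^2 - 5*u + 4) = (u - 4)*(u + 2)*(u - 1)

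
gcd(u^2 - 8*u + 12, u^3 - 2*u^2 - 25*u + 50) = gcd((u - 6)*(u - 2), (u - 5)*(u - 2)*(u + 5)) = u - 2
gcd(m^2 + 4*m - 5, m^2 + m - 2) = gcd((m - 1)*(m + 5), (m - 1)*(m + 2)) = m - 1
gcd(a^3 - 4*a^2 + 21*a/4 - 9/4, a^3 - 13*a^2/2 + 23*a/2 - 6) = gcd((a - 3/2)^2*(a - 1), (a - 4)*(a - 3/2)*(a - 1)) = a^2 - 5*a/2 + 3/2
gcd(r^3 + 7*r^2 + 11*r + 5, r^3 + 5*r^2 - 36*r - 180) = r + 5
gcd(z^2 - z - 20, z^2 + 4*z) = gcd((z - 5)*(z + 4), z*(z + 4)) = z + 4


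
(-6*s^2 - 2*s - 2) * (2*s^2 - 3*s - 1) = -12*s^4 + 14*s^3 + 8*s^2 + 8*s + 2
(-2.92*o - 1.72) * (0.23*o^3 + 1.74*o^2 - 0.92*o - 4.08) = -0.6716*o^4 - 5.4764*o^3 - 0.3064*o^2 + 13.496*o + 7.0176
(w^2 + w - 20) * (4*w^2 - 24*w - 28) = 4*w^4 - 20*w^3 - 132*w^2 + 452*w + 560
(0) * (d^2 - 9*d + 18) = 0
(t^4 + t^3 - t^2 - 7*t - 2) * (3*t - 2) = 3*t^5 + t^4 - 5*t^3 - 19*t^2 + 8*t + 4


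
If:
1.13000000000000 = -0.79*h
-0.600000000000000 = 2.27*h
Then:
No Solution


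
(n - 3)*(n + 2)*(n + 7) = n^3 + 6*n^2 - 13*n - 42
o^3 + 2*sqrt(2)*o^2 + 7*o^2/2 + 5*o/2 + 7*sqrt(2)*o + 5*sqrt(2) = (o + 1)*(o + 5/2)*(o + 2*sqrt(2))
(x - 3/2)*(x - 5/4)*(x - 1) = x^3 - 15*x^2/4 + 37*x/8 - 15/8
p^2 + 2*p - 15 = (p - 3)*(p + 5)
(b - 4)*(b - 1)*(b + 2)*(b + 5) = b^4 + 2*b^3 - 21*b^2 - 22*b + 40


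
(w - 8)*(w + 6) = w^2 - 2*w - 48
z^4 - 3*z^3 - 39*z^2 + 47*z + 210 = (z - 7)*(z - 3)*(z + 2)*(z + 5)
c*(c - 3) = c^2 - 3*c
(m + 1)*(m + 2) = m^2 + 3*m + 2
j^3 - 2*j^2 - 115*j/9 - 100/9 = (j - 5)*(j + 4/3)*(j + 5/3)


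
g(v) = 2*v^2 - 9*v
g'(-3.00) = -21.00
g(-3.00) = 45.00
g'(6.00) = 15.00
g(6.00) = 18.00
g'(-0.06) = -9.24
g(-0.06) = 0.55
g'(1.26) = -3.96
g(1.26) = -8.16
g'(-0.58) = -11.32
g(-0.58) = 5.89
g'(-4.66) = -27.64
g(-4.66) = 85.37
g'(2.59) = 1.36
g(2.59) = -9.89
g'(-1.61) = -15.44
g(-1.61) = 19.67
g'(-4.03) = -25.12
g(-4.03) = 68.75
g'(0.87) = -5.52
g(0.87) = -6.32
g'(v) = 4*v - 9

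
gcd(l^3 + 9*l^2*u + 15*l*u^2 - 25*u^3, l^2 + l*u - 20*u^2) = l + 5*u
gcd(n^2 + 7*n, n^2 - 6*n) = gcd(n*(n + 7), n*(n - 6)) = n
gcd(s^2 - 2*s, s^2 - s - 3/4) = 1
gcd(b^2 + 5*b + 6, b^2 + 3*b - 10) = 1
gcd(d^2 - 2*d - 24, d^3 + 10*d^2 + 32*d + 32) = d + 4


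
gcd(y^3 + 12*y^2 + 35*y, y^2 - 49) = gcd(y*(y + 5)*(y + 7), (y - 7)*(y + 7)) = y + 7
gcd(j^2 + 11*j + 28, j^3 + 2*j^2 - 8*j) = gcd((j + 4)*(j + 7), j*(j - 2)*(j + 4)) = j + 4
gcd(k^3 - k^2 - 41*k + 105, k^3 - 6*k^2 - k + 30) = k^2 - 8*k + 15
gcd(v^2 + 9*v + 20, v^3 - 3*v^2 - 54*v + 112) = 1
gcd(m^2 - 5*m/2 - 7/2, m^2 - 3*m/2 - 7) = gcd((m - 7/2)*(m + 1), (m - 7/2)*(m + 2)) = m - 7/2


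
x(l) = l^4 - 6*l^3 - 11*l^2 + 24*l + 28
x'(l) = 4*l^3 - 18*l^2 - 22*l + 24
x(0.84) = 37.34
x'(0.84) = -4.81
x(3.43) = -122.80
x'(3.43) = -101.81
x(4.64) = -233.33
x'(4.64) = -66.02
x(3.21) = -100.59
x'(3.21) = -99.79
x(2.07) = -4.31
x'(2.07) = -63.19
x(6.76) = -77.66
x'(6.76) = 288.39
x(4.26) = -203.90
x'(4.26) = -87.14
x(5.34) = -258.01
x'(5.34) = 2.33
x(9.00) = 1540.00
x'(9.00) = 1284.00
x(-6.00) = 2080.00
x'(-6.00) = -1356.00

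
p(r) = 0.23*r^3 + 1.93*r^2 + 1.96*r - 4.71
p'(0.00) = 1.96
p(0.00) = -4.71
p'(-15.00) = 99.31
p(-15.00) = -376.11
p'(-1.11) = -1.47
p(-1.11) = -4.82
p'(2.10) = 13.11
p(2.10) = 10.05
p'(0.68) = 4.90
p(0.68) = -2.41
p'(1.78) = 11.02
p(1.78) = 6.19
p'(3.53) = 24.18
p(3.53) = 36.38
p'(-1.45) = -2.19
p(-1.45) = -4.20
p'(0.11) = 2.39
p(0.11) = -4.47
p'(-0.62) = -0.17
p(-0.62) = -5.24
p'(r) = 0.69*r^2 + 3.86*r + 1.96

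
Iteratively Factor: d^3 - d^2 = (d - 1)*(d^2) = d*(d - 1)*(d)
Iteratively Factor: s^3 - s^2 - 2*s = (s - 2)*(s^2 + s) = (s - 2)*(s + 1)*(s)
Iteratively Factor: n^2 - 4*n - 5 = (n - 5)*(n + 1)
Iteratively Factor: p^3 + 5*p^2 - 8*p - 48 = (p + 4)*(p^2 + p - 12) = (p - 3)*(p + 4)*(p + 4)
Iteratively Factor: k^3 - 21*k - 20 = (k + 1)*(k^2 - k - 20) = (k - 5)*(k + 1)*(k + 4)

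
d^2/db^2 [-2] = 0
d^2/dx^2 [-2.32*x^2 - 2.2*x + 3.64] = -4.64000000000000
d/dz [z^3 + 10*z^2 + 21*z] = 3*z^2 + 20*z + 21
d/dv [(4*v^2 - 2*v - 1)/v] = 4 + v^(-2)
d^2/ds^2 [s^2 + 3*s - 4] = 2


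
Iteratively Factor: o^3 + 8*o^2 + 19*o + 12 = (o + 1)*(o^2 + 7*o + 12) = (o + 1)*(o + 4)*(o + 3)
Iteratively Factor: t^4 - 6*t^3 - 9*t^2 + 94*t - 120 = (t + 4)*(t^3 - 10*t^2 + 31*t - 30) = (t - 5)*(t + 4)*(t^2 - 5*t + 6) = (t - 5)*(t - 3)*(t + 4)*(t - 2)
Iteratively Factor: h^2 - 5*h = (h - 5)*(h)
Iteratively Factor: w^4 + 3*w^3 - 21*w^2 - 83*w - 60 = (w + 4)*(w^3 - w^2 - 17*w - 15) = (w + 1)*(w + 4)*(w^2 - 2*w - 15) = (w - 5)*(w + 1)*(w + 4)*(w + 3)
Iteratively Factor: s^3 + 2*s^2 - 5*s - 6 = (s + 1)*(s^2 + s - 6) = (s + 1)*(s + 3)*(s - 2)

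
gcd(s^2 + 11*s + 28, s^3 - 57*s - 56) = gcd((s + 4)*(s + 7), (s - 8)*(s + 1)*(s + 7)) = s + 7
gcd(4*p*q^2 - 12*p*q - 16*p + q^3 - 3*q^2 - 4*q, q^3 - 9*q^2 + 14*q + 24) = q^2 - 3*q - 4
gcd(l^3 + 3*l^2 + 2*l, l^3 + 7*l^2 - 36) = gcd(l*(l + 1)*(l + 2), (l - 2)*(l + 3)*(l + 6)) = 1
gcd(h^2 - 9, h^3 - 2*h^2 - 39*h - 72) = h + 3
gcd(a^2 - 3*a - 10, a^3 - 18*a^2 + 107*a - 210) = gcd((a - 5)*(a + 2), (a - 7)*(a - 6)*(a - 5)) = a - 5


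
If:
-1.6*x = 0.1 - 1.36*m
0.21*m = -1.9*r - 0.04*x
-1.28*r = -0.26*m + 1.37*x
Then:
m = 0.11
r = -0.01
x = 0.03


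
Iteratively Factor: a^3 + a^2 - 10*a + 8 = (a - 2)*(a^2 + 3*a - 4) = (a - 2)*(a + 4)*(a - 1)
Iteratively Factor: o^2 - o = (o)*(o - 1)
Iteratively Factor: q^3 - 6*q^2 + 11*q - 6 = (q - 2)*(q^2 - 4*q + 3) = (q - 3)*(q - 2)*(q - 1)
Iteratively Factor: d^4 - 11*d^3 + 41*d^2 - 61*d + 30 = (d - 1)*(d^3 - 10*d^2 + 31*d - 30) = (d - 2)*(d - 1)*(d^2 - 8*d + 15) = (d - 5)*(d - 2)*(d - 1)*(d - 3)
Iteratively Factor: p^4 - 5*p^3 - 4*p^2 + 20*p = (p - 2)*(p^3 - 3*p^2 - 10*p) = p*(p - 2)*(p^2 - 3*p - 10) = p*(p - 5)*(p - 2)*(p + 2)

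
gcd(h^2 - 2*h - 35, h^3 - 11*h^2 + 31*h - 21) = h - 7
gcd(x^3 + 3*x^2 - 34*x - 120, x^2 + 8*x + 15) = x + 5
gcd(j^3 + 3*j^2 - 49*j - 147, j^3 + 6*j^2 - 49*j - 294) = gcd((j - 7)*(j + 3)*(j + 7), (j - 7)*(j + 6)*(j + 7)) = j^2 - 49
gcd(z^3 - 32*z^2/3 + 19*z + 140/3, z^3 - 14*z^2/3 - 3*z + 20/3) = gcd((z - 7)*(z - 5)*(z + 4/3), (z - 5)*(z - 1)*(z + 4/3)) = z^2 - 11*z/3 - 20/3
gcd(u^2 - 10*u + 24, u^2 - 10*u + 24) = u^2 - 10*u + 24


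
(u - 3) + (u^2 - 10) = u^2 + u - 13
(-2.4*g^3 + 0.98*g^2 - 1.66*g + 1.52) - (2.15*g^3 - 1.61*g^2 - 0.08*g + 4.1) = -4.55*g^3 + 2.59*g^2 - 1.58*g - 2.58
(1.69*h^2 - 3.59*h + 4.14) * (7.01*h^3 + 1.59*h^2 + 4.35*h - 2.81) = 11.8469*h^5 - 22.4788*h^4 + 30.6648*h^3 - 13.7828*h^2 + 28.0969*h - 11.6334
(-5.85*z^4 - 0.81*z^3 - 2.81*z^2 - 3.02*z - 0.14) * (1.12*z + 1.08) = -6.552*z^5 - 7.2252*z^4 - 4.022*z^3 - 6.4172*z^2 - 3.4184*z - 0.1512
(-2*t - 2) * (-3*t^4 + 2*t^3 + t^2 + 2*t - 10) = 6*t^5 + 2*t^4 - 6*t^3 - 6*t^2 + 16*t + 20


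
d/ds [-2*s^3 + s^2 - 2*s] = -6*s^2 + 2*s - 2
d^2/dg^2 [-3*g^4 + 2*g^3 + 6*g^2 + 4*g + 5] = -36*g^2 + 12*g + 12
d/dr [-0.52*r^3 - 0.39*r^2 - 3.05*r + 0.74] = -1.56*r^2 - 0.78*r - 3.05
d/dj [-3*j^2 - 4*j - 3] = -6*j - 4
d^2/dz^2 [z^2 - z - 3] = 2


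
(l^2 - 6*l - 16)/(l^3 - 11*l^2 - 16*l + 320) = (l + 2)/(l^2 - 3*l - 40)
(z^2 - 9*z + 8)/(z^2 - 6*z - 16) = (z - 1)/(z + 2)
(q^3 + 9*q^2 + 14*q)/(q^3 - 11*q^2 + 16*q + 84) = q*(q + 7)/(q^2 - 13*q + 42)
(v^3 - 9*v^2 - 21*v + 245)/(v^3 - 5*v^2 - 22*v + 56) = (v^2 - 2*v - 35)/(v^2 + 2*v - 8)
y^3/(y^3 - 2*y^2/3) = 3*y/(3*y - 2)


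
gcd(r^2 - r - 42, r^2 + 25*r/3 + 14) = r + 6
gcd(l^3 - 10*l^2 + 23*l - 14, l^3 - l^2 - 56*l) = 1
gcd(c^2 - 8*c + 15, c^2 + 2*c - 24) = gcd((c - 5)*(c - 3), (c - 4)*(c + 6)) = 1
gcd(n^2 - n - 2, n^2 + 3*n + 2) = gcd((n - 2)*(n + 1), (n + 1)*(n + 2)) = n + 1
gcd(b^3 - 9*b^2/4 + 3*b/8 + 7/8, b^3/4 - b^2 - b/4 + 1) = b - 1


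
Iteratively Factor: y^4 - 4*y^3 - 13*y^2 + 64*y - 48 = (y + 4)*(y^3 - 8*y^2 + 19*y - 12) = (y - 1)*(y + 4)*(y^2 - 7*y + 12) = (y - 3)*(y - 1)*(y + 4)*(y - 4)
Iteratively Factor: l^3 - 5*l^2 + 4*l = (l - 1)*(l^2 - 4*l) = l*(l - 1)*(l - 4)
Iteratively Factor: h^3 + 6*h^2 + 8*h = (h)*(h^2 + 6*h + 8) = h*(h + 4)*(h + 2)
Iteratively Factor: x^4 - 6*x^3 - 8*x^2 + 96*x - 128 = (x - 4)*(x^3 - 2*x^2 - 16*x + 32) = (x - 4)^2*(x^2 + 2*x - 8) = (x - 4)^2*(x + 4)*(x - 2)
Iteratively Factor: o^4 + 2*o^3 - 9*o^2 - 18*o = (o + 2)*(o^3 - 9*o) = (o + 2)*(o + 3)*(o^2 - 3*o) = (o - 3)*(o + 2)*(o + 3)*(o)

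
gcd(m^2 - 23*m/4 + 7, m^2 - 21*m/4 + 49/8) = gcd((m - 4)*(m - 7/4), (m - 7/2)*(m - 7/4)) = m - 7/4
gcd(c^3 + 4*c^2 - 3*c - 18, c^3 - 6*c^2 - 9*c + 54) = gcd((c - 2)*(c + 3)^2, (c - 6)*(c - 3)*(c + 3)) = c + 3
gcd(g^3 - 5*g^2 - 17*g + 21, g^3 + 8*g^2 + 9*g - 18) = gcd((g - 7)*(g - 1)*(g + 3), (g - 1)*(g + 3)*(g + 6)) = g^2 + 2*g - 3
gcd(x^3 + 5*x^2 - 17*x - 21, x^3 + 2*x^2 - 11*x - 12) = x^2 - 2*x - 3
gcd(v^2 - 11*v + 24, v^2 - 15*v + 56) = v - 8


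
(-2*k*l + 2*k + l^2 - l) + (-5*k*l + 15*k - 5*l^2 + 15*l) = -7*k*l + 17*k - 4*l^2 + 14*l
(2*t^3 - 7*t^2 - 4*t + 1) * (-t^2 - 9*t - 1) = -2*t^5 - 11*t^4 + 65*t^3 + 42*t^2 - 5*t - 1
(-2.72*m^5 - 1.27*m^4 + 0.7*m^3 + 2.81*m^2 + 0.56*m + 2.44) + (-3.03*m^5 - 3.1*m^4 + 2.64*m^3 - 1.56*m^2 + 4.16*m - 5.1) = -5.75*m^5 - 4.37*m^4 + 3.34*m^3 + 1.25*m^2 + 4.72*m - 2.66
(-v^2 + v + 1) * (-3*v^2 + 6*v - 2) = 3*v^4 - 9*v^3 + 5*v^2 + 4*v - 2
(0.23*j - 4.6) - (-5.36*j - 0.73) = 5.59*j - 3.87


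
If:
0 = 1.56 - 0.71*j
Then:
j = 2.20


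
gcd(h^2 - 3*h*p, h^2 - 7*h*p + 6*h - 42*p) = 1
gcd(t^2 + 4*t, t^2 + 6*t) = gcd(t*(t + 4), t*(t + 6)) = t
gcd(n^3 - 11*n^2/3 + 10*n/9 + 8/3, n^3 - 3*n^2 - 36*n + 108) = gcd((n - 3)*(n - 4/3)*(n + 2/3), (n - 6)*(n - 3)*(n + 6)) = n - 3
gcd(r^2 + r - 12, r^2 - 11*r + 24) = r - 3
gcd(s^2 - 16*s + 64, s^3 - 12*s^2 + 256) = s^2 - 16*s + 64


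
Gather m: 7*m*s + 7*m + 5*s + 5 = m*(7*s + 7) + 5*s + 5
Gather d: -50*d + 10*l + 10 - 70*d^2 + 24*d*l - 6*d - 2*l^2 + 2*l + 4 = -70*d^2 + d*(24*l - 56) - 2*l^2 + 12*l + 14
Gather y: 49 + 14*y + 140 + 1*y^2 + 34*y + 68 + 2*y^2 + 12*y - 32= 3*y^2 + 60*y + 225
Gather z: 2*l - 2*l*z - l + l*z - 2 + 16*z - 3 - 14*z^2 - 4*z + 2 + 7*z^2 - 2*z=l - 7*z^2 + z*(10 - l) - 3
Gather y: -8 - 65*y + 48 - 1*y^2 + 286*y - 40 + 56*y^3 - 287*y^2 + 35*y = 56*y^3 - 288*y^2 + 256*y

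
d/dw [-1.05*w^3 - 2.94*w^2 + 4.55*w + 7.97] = -3.15*w^2 - 5.88*w + 4.55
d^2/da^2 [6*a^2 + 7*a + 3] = 12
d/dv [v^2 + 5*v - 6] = 2*v + 5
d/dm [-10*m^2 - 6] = -20*m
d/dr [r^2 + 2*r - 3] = 2*r + 2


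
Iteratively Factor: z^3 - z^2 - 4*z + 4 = (z - 1)*(z^2 - 4) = (z - 1)*(z + 2)*(z - 2)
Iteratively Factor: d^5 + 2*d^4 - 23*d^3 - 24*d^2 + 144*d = (d - 3)*(d^4 + 5*d^3 - 8*d^2 - 48*d) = d*(d - 3)*(d^3 + 5*d^2 - 8*d - 48) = d*(d - 3)^2*(d^2 + 8*d + 16) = d*(d - 3)^2*(d + 4)*(d + 4)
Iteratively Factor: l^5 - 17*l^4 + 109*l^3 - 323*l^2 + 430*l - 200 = (l - 2)*(l^4 - 15*l^3 + 79*l^2 - 165*l + 100) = (l - 5)*(l - 2)*(l^3 - 10*l^2 + 29*l - 20) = (l - 5)*(l - 4)*(l - 2)*(l^2 - 6*l + 5) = (l - 5)^2*(l - 4)*(l - 2)*(l - 1)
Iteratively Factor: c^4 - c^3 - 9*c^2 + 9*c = (c - 1)*(c^3 - 9*c) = c*(c - 1)*(c^2 - 9) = c*(c - 3)*(c - 1)*(c + 3)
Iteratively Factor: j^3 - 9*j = (j - 3)*(j^2 + 3*j) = (j - 3)*(j + 3)*(j)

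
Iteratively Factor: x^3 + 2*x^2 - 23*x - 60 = (x + 3)*(x^2 - x - 20) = (x - 5)*(x + 3)*(x + 4)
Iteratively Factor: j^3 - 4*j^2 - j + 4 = (j + 1)*(j^2 - 5*j + 4) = (j - 1)*(j + 1)*(j - 4)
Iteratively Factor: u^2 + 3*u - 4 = (u + 4)*(u - 1)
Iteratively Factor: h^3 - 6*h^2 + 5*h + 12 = (h - 3)*(h^2 - 3*h - 4) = (h - 3)*(h + 1)*(h - 4)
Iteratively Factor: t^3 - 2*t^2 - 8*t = (t + 2)*(t^2 - 4*t) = (t - 4)*(t + 2)*(t)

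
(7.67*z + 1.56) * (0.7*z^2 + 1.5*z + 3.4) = 5.369*z^3 + 12.597*z^2 + 28.418*z + 5.304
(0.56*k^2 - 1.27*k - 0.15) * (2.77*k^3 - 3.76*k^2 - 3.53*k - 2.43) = 1.5512*k^5 - 5.6235*k^4 + 2.3829*k^3 + 3.6863*k^2 + 3.6156*k + 0.3645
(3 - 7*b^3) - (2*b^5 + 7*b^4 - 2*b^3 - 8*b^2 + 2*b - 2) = -2*b^5 - 7*b^4 - 5*b^3 + 8*b^2 - 2*b + 5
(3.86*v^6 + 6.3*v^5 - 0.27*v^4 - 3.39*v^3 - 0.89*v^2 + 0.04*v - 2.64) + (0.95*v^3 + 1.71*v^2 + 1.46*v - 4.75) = 3.86*v^6 + 6.3*v^5 - 0.27*v^4 - 2.44*v^3 + 0.82*v^2 + 1.5*v - 7.39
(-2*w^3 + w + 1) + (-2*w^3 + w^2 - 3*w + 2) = -4*w^3 + w^2 - 2*w + 3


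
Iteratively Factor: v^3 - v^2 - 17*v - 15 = (v + 3)*(v^2 - 4*v - 5) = (v + 1)*(v + 3)*(v - 5)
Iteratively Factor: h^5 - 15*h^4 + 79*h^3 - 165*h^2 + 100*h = (h)*(h^4 - 15*h^3 + 79*h^2 - 165*h + 100) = h*(h - 4)*(h^3 - 11*h^2 + 35*h - 25) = h*(h - 5)*(h - 4)*(h^2 - 6*h + 5) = h*(h - 5)^2*(h - 4)*(h - 1)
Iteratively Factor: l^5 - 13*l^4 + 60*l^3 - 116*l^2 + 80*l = (l - 2)*(l^4 - 11*l^3 + 38*l^2 - 40*l) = (l - 2)^2*(l^3 - 9*l^2 + 20*l) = (l - 4)*(l - 2)^2*(l^2 - 5*l) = (l - 5)*(l - 4)*(l - 2)^2*(l)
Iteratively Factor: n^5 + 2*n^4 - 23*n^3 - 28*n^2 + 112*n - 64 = (n + 4)*(n^4 - 2*n^3 - 15*n^2 + 32*n - 16) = (n - 4)*(n + 4)*(n^3 + 2*n^2 - 7*n + 4) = (n - 4)*(n - 1)*(n + 4)*(n^2 + 3*n - 4) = (n - 4)*(n - 1)^2*(n + 4)*(n + 4)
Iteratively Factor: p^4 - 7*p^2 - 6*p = (p - 3)*(p^3 + 3*p^2 + 2*p) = p*(p - 3)*(p^2 + 3*p + 2) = p*(p - 3)*(p + 2)*(p + 1)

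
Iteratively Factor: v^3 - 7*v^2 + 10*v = (v)*(v^2 - 7*v + 10) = v*(v - 5)*(v - 2)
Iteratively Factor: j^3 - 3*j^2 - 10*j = (j - 5)*(j^2 + 2*j) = j*(j - 5)*(j + 2)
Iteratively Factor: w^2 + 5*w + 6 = (w + 2)*(w + 3)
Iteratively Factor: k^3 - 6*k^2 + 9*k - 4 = (k - 4)*(k^2 - 2*k + 1) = (k - 4)*(k - 1)*(k - 1)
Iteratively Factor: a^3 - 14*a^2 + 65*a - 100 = (a - 5)*(a^2 - 9*a + 20) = (a - 5)*(a - 4)*(a - 5)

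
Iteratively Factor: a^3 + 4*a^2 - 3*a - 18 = (a - 2)*(a^2 + 6*a + 9) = (a - 2)*(a + 3)*(a + 3)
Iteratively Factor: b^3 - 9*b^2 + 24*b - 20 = (b - 5)*(b^2 - 4*b + 4) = (b - 5)*(b - 2)*(b - 2)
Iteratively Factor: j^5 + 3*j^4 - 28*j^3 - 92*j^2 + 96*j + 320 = (j + 2)*(j^4 + j^3 - 30*j^2 - 32*j + 160) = (j - 5)*(j + 2)*(j^3 + 6*j^2 - 32) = (j - 5)*(j + 2)*(j + 4)*(j^2 + 2*j - 8) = (j - 5)*(j + 2)*(j + 4)^2*(j - 2)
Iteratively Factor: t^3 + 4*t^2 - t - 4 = (t + 4)*(t^2 - 1) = (t + 1)*(t + 4)*(t - 1)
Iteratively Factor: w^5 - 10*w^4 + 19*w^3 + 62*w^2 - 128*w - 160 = (w - 4)*(w^4 - 6*w^3 - 5*w^2 + 42*w + 40) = (w - 5)*(w - 4)*(w^3 - w^2 - 10*w - 8) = (w - 5)*(w - 4)^2*(w^2 + 3*w + 2) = (w - 5)*(w - 4)^2*(w + 2)*(w + 1)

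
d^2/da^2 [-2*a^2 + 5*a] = -4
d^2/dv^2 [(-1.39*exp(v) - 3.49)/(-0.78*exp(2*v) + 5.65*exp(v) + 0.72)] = (0.845675999999999*exp(4*v) + 14.618994*exp(3*v) - 41.457546*exp(2*v) + 113.594941*exp(v) - 13.476744)*exp(v)/(0.474552*exp(6*v) - 10.31238*exp(5*v) + 73.384506*exp(4*v) - 161.323885*exp(3*v) - 67.739544*exp(2*v) - 8.78688*exp(v) - 0.373248)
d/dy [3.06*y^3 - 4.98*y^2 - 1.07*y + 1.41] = 9.18*y^2 - 9.96*y - 1.07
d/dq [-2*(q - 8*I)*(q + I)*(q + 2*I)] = -6*q^2 + 20*I*q - 44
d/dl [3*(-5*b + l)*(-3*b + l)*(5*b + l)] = -75*b^2 - 18*b*l + 9*l^2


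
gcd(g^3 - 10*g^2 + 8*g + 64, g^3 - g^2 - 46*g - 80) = g^2 - 6*g - 16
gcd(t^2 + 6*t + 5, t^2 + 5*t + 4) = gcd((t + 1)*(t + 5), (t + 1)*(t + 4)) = t + 1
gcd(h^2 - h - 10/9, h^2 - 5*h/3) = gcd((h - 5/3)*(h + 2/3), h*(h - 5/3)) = h - 5/3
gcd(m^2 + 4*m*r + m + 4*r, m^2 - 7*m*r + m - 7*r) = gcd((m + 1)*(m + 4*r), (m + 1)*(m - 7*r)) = m + 1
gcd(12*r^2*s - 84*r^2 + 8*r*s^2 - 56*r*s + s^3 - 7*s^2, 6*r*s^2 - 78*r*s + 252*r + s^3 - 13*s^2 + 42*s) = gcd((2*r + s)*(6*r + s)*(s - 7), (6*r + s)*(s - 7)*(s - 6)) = 6*r*s - 42*r + s^2 - 7*s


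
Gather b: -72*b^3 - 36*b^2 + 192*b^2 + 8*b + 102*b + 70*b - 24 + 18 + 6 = -72*b^3 + 156*b^2 + 180*b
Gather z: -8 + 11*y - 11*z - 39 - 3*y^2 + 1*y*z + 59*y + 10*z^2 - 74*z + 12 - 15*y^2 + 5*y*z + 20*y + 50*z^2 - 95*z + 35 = -18*y^2 + 90*y + 60*z^2 + z*(6*y - 180)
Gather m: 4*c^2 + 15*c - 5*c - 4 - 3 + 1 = 4*c^2 + 10*c - 6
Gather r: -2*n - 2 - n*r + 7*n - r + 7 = 5*n + r*(-n - 1) + 5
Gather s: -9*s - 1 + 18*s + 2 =9*s + 1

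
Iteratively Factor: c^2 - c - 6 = (c + 2)*(c - 3)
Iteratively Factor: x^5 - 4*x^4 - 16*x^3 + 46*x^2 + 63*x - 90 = (x - 3)*(x^4 - x^3 - 19*x^2 - 11*x + 30) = (x - 3)*(x + 3)*(x^3 - 4*x^2 - 7*x + 10) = (x - 3)*(x - 1)*(x + 3)*(x^2 - 3*x - 10) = (x - 3)*(x - 1)*(x + 2)*(x + 3)*(x - 5)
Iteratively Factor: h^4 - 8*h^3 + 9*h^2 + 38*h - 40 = (h + 2)*(h^3 - 10*h^2 + 29*h - 20) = (h - 5)*(h + 2)*(h^2 - 5*h + 4) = (h - 5)*(h - 1)*(h + 2)*(h - 4)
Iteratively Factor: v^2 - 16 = (v + 4)*(v - 4)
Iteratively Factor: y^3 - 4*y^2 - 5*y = (y + 1)*(y^2 - 5*y) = y*(y + 1)*(y - 5)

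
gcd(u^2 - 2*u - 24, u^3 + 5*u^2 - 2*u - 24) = u + 4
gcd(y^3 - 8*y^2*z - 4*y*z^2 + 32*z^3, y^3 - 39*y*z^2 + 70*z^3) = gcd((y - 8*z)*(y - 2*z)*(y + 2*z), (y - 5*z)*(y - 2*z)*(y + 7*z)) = y - 2*z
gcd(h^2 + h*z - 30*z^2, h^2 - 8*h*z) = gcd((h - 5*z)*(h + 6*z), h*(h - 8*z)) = 1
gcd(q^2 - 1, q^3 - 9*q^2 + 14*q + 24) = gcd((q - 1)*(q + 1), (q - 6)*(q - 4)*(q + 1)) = q + 1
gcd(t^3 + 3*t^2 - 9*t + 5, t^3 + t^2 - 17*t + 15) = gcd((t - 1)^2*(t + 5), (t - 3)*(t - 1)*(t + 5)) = t^2 + 4*t - 5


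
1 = 1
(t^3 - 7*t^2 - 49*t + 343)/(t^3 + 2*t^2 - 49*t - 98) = (t - 7)/(t + 2)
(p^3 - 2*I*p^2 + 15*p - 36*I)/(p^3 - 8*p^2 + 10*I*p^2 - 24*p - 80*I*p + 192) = (p^2 - 6*I*p - 9)/(p^2 + p*(-8 + 6*I) - 48*I)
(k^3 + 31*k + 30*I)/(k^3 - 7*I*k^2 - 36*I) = (k^2 + 6*I*k - 5)/(k^2 - I*k + 6)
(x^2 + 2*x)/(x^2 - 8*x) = (x + 2)/(x - 8)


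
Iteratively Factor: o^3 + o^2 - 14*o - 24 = (o + 2)*(o^2 - o - 12) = (o - 4)*(o + 2)*(o + 3)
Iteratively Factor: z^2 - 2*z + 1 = (z - 1)*(z - 1)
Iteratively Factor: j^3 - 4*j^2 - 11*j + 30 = (j - 2)*(j^2 - 2*j - 15) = (j - 2)*(j + 3)*(j - 5)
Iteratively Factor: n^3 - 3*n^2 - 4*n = (n)*(n^2 - 3*n - 4) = n*(n + 1)*(n - 4)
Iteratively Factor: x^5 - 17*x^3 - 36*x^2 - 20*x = (x - 5)*(x^4 + 5*x^3 + 8*x^2 + 4*x) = (x - 5)*(x + 2)*(x^3 + 3*x^2 + 2*x) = x*(x - 5)*(x + 2)*(x^2 + 3*x + 2) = x*(x - 5)*(x + 1)*(x + 2)*(x + 2)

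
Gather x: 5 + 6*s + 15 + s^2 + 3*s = s^2 + 9*s + 20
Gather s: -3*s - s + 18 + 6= 24 - 4*s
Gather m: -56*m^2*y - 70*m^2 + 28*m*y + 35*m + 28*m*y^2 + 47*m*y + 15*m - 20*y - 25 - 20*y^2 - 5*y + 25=m^2*(-56*y - 70) + m*(28*y^2 + 75*y + 50) - 20*y^2 - 25*y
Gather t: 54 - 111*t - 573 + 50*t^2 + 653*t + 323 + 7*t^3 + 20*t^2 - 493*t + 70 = 7*t^3 + 70*t^2 + 49*t - 126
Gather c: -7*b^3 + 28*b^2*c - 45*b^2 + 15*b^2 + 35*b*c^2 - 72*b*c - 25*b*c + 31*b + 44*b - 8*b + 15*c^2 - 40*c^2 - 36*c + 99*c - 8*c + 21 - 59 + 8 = -7*b^3 - 30*b^2 + 67*b + c^2*(35*b - 25) + c*(28*b^2 - 97*b + 55) - 30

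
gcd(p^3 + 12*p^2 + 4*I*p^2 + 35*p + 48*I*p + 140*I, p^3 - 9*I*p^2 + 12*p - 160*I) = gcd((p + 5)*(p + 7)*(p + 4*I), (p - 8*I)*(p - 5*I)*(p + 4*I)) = p + 4*I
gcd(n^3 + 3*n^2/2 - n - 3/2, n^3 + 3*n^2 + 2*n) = n + 1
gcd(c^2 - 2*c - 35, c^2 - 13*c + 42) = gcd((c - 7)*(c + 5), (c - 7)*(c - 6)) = c - 7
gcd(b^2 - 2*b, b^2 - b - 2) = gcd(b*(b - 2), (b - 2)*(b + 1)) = b - 2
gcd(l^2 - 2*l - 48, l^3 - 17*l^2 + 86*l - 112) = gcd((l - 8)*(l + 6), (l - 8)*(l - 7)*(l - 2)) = l - 8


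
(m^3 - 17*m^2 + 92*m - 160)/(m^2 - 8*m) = m - 9 + 20/m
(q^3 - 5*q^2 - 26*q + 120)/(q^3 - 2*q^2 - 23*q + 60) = (q - 6)/(q - 3)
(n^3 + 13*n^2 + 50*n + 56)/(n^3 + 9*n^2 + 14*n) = (n + 4)/n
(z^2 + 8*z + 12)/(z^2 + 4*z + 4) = (z + 6)/(z + 2)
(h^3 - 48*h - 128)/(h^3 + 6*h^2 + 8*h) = (h^2 - 4*h - 32)/(h*(h + 2))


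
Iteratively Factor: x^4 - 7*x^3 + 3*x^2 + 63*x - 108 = (x + 3)*(x^3 - 10*x^2 + 33*x - 36) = (x - 3)*(x + 3)*(x^2 - 7*x + 12) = (x - 3)^2*(x + 3)*(x - 4)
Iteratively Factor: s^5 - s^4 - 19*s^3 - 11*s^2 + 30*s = (s - 1)*(s^4 - 19*s^2 - 30*s) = (s - 1)*(s + 2)*(s^3 - 2*s^2 - 15*s) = (s - 1)*(s + 2)*(s + 3)*(s^2 - 5*s) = (s - 5)*(s - 1)*(s + 2)*(s + 3)*(s)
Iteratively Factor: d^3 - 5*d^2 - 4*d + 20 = (d + 2)*(d^2 - 7*d + 10) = (d - 2)*(d + 2)*(d - 5)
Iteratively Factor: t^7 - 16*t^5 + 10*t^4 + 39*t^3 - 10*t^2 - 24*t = (t + 1)*(t^6 - t^5 - 15*t^4 + 25*t^3 + 14*t^2 - 24*t) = (t - 2)*(t + 1)*(t^5 + t^4 - 13*t^3 - t^2 + 12*t) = (t - 3)*(t - 2)*(t + 1)*(t^4 + 4*t^3 - t^2 - 4*t) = t*(t - 3)*(t - 2)*(t + 1)*(t^3 + 4*t^2 - t - 4) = t*(t - 3)*(t - 2)*(t + 1)^2*(t^2 + 3*t - 4) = t*(t - 3)*(t - 2)*(t + 1)^2*(t + 4)*(t - 1)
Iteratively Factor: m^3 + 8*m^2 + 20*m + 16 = (m + 2)*(m^2 + 6*m + 8) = (m + 2)^2*(m + 4)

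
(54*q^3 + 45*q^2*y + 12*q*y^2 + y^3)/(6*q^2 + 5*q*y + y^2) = (18*q^2 + 9*q*y + y^2)/(2*q + y)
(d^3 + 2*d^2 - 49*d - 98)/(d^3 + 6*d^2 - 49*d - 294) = (d + 2)/(d + 6)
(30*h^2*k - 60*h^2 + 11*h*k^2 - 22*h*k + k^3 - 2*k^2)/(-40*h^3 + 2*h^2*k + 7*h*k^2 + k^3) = (-6*h*k + 12*h - k^2 + 2*k)/(8*h^2 - 2*h*k - k^2)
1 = 1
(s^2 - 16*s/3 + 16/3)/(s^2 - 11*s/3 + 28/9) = 3*(s - 4)/(3*s - 7)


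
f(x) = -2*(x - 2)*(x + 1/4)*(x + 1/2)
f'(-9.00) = -528.25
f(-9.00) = 1636.25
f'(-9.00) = -528.25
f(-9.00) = 1636.25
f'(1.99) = -11.06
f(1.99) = 0.11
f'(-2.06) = -33.01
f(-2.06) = 22.93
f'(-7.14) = -338.83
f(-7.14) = 836.30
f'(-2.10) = -34.21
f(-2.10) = 24.27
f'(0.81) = 2.86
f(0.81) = 3.30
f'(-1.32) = -14.30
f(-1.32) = 5.83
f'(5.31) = -139.88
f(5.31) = -213.85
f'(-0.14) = 1.93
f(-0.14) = 0.17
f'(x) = -2*(x - 2)*(x + 1/4) - 2*(x - 2)*(x + 1/2) - 2*(x + 1/4)*(x + 1/2)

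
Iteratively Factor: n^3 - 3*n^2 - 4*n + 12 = (n - 2)*(n^2 - n - 6) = (n - 2)*(n + 2)*(n - 3)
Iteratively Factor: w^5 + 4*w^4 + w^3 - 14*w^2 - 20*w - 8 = (w + 2)*(w^4 + 2*w^3 - 3*w^2 - 8*w - 4) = (w + 1)*(w + 2)*(w^3 + w^2 - 4*w - 4) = (w + 1)^2*(w + 2)*(w^2 - 4) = (w - 2)*(w + 1)^2*(w + 2)*(w + 2)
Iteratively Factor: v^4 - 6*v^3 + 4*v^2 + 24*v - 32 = (v + 2)*(v^3 - 8*v^2 + 20*v - 16) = (v - 4)*(v + 2)*(v^2 - 4*v + 4) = (v - 4)*(v - 2)*(v + 2)*(v - 2)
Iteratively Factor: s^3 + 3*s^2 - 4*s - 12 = (s + 3)*(s^2 - 4) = (s + 2)*(s + 3)*(s - 2)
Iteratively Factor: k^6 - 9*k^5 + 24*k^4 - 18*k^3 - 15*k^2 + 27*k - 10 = (k - 1)*(k^5 - 8*k^4 + 16*k^3 - 2*k^2 - 17*k + 10) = (k - 1)^2*(k^4 - 7*k^3 + 9*k^2 + 7*k - 10) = (k - 1)^2*(k + 1)*(k^3 - 8*k^2 + 17*k - 10) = (k - 1)^3*(k + 1)*(k^2 - 7*k + 10) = (k - 5)*(k - 1)^3*(k + 1)*(k - 2)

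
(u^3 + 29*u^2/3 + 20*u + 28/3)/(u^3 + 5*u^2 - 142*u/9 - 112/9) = 3*(u + 2)/(3*u - 8)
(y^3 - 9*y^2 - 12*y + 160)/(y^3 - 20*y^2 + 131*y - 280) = (y + 4)/(y - 7)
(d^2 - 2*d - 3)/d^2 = 1 - 2/d - 3/d^2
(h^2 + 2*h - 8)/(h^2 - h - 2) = (h + 4)/(h + 1)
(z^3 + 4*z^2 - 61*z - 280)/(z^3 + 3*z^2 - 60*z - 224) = (z + 5)/(z + 4)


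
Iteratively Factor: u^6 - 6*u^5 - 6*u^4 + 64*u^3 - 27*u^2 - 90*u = (u - 5)*(u^5 - u^4 - 11*u^3 + 9*u^2 + 18*u) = (u - 5)*(u - 2)*(u^4 + u^3 - 9*u^2 - 9*u) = u*(u - 5)*(u - 2)*(u^3 + u^2 - 9*u - 9) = u*(u - 5)*(u - 2)*(u + 3)*(u^2 - 2*u - 3) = u*(u - 5)*(u - 3)*(u - 2)*(u + 3)*(u + 1)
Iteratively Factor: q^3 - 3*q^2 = (q)*(q^2 - 3*q) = q^2*(q - 3)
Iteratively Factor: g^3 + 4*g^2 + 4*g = (g)*(g^2 + 4*g + 4) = g*(g + 2)*(g + 2)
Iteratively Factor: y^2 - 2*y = (y - 2)*(y)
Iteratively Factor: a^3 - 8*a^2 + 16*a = (a)*(a^2 - 8*a + 16) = a*(a - 4)*(a - 4)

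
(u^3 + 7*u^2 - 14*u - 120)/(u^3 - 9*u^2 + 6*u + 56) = (u^2 + 11*u + 30)/(u^2 - 5*u - 14)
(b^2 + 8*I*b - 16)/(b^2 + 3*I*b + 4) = (b + 4*I)/(b - I)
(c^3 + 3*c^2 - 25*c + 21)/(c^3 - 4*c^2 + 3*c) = (c + 7)/c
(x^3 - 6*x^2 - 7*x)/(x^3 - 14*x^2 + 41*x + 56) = x/(x - 8)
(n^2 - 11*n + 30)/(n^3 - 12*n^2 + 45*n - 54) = (n - 5)/(n^2 - 6*n + 9)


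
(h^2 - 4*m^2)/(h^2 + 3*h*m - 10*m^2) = (h + 2*m)/(h + 5*m)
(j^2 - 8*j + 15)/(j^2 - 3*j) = (j - 5)/j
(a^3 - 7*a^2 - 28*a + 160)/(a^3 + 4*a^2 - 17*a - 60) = (a - 8)/(a + 3)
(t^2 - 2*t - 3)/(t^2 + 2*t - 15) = (t + 1)/(t + 5)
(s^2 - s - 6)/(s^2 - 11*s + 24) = (s + 2)/(s - 8)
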